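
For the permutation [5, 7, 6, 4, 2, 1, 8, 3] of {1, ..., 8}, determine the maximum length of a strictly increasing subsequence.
3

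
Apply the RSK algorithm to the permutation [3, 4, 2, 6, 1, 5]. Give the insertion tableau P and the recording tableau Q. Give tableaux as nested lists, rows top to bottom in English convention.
P = [[1, 4, 5], [2, 6], [3]], Q = [[1, 2, 4], [3, 6], [5]]

Insert each entry of the permutation into P by Schensted row insertion, recording in Q the position of each new cell.

Insert 3: appended to row 1. P = [[3]].
Insert 4: appended to row 1. P = [[3, 4]].
Insert 2: 2 bumps 3 from row 1; 3 starts row 2. P = [[2, 4], [3]].
Insert 6: appended to row 1. P = [[2, 4, 6], [3]].
Insert 1: 1 bumps 2 from row 1; 2 bumps 3 from row 2; 3 starts row 3. P = [[1, 4, 6], [2], [3]].
Insert 5: 5 bumps 6 from row 1; 6 appends to row 2. P = [[1, 4, 5], [2, 6], [3]].

So P = [[1, 4, 5], [2, 6], [3]], Q = [[1, 2, 4], [3, 6], [5]].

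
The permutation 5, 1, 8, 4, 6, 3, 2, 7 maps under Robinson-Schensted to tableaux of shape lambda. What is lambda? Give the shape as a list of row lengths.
Row-insert each entry into an empty tableau.

After inserting 5: P = [[5]].
After inserting 1: P = [[1], [5]].
After inserting 8: P = [[1, 8], [5]].
After inserting 4: P = [[1, 4], [5, 8]].
After inserting 6: P = [[1, 4, 6], [5, 8]].
After inserting 3: P = [[1, 3, 6], [4, 8], [5]].
After inserting 2: P = [[1, 2, 6], [3, 8], [4], [5]].
After inserting 7: P = [[1, 2, 6, 7], [3, 8], [4], [5]].

The final insertion tableau P = [[1, 2, 6, 7], [3, 8], [4], [5]] has shape [4, 2, 1, 1].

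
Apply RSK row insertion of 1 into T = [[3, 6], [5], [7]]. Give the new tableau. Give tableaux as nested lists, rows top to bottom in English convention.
[[1, 6], [3], [5], [7]]

In row 1, 1 replaces 3 (the leftmost entry greater than 1); 3 is bumped to row 2. In row 2, 3 replaces 5 (the leftmost entry greater than 3); 5 is bumped to row 3. In row 3, 5 replaces 7 (the leftmost entry greater than 5); 7 is bumped to row 4. 7 starts a new row 4. The new tableau is [[1, 6], [3], [5], [7]].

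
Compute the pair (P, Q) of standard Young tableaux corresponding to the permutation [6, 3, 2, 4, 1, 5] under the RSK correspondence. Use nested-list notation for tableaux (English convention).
P = [[1, 4, 5], [2], [3], [6]], Q = [[1, 4, 6], [2], [3], [5]]

Insert each entry of the permutation into P by Schensted row insertion, recording in Q the position of each new cell.

After inserting 6: P = [[6]].
After inserting 3: P = [[3], [6]].
After inserting 2: P = [[2], [3], [6]].
After inserting 4: P = [[2, 4], [3], [6]].
After inserting 1: P = [[1, 4], [2], [3], [6]].
After inserting 5: P = [[1, 4, 5], [2], [3], [6]].

So P = [[1, 4, 5], [2], [3], [6]], Q = [[1, 4, 6], [2], [3], [5]].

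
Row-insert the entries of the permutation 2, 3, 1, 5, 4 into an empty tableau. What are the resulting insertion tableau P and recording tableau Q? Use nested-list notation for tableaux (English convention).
P = [[1, 3, 4], [2, 5]], Q = [[1, 2, 4], [3, 5]]

Insert each entry of the permutation into P by Schensted row insertion, recording in Q the position of each new cell.

Insert 2: appended to row 1. P = [[2]].
Insert 3: appended to row 1. P = [[2, 3]].
Insert 1: 1 bumps 2 from row 1; 2 starts row 2. P = [[1, 3], [2]].
Insert 5: appended to row 1. P = [[1, 3, 5], [2]].
Insert 4: 4 bumps 5 from row 1; 5 appends to row 2. P = [[1, 3, 4], [2, 5]].

So P = [[1, 3, 4], [2, 5]], Q = [[1, 2, 4], [3, 5]].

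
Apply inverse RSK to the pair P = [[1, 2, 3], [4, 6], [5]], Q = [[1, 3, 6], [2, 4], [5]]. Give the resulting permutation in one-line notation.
5 1 6 4 2 3

Reverse the RSK construction: for i from n down to 1, find the cell of Q containing i, remove the entry at that cell from P, and reverse-bump it up through P; the value ejected from row 1 is w(i).

Step i=6: Q has 6 at row 1, column 3; remove that cell from P, ejecting 3. So w(6) = 3. P is now [[1, 2], [4, 6], [5]].
Step i=5: Q has 5 at row 3, column 1; remove 5 from row 3 of P and reverse-bump: 5 enters row 2 and ejects 4; 4 enters row 1 and ejects 2. So w(5) = 2. P is now [[1, 4], [5, 6]].
Step i=4: Q has 4 at row 2, column 2; remove 6 from row 2 of P and reverse-bump: 6 enters row 1 and ejects 4. So w(4) = 4. P is now [[1, 6], [5]].
Step i=3: Q has 3 at row 1, column 2; remove that cell from P, ejecting 6. So w(3) = 6. P is now [[1], [5]].
Step i=2: Q has 2 at row 2, column 1; remove 5 from row 2 of P and reverse-bump: 5 enters row 1 and ejects 1. So w(2) = 1. P is now [[5]].
Step i=1: Q has 1 at row 1, column 1; remove that cell from P, ejecting 5. So w(1) = 5. P is now [].

So w = 5 1 6 4 2 3.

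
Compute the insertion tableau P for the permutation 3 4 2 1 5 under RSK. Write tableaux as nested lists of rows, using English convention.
Insert 3: appended to row 1. P = [[3]].
Insert 4: appended to row 1. P = [[3, 4]].
Insert 2: 2 bumps 3 from row 1; 3 starts row 2. P = [[2, 4], [3]].
Insert 1: 1 bumps 2 from row 1; 2 bumps 3 from row 2; 3 starts row 3. P = [[1, 4], [2], [3]].
Insert 5: appended to row 1. P = [[1, 4, 5], [2], [3]].

So P = [[1, 4, 5], [2], [3]].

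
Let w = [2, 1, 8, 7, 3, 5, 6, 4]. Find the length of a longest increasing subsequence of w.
4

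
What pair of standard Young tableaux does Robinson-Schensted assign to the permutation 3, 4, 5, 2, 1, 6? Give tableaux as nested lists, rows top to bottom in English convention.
Insert each entry of the permutation into P by Schensted row insertion, recording in Q the position of each new cell.

Insert 3: appended to row 1. P = [[3]].
Insert 4: appended to row 1. P = [[3, 4]].
Insert 5: appended to row 1. P = [[3, 4, 5]].
Insert 2: 2 bumps 3 from row 1; 3 starts row 2. P = [[2, 4, 5], [3]].
Insert 1: 1 bumps 2 from row 1; 2 bumps 3 from row 2; 3 starts row 3. P = [[1, 4, 5], [2], [3]].
Insert 6: appended to row 1. P = [[1, 4, 5, 6], [2], [3]].

So P = [[1, 4, 5, 6], [2], [3]], Q = [[1, 2, 3, 6], [4], [5]].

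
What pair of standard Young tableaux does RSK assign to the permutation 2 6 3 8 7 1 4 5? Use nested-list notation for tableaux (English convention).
Insert each entry of the permutation into P by Schensted row insertion, recording in Q the position of each new cell.

Insert 2: appended to row 1. P = [[2]].
Insert 6: appended to row 1. P = [[2, 6]].
Insert 3: 3 bumps 6 from row 1; 6 starts row 2. P = [[2, 3], [6]].
Insert 8: appended to row 1. P = [[2, 3, 8], [6]].
Insert 7: 7 bumps 8 from row 1; 8 appends to row 2. P = [[2, 3, 7], [6, 8]].
Insert 1: 1 bumps 2 from row 1; 2 bumps 6 from row 2; 6 starts row 3. P = [[1, 3, 7], [2, 8], [6]].
Insert 4: 4 bumps 7 from row 1; 7 bumps 8 from row 2; 8 appends to row 3. P = [[1, 3, 4], [2, 7], [6, 8]].
Insert 5: appended to row 1. P = [[1, 3, 4, 5], [2, 7], [6, 8]].

So P = [[1, 3, 4, 5], [2, 7], [6, 8]], Q = [[1, 2, 4, 8], [3, 5], [6, 7]].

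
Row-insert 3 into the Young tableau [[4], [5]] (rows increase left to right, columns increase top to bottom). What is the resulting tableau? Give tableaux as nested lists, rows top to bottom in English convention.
In row 1, 3 replaces 4 (the leftmost entry greater than 3); 4 is bumped to row 2. In row 2, 4 replaces 5 (the leftmost entry greater than 4); 5 is bumped to row 3. 5 starts a new row 3. The new tableau is [[3], [4], [5]].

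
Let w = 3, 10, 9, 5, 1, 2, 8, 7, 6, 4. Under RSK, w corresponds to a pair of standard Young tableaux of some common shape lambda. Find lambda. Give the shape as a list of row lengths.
[3, 3, 1, 1, 1, 1]

Row-insert each entry into an empty tableau.

After inserting 3: P = [[3]].
After inserting 10: P = [[3, 10]].
After inserting 9: P = [[3, 9], [10]].
After inserting 5: P = [[3, 5], [9], [10]].
After inserting 1: P = [[1, 5], [3], [9], [10]].
After inserting 2: P = [[1, 2], [3, 5], [9], [10]].
After inserting 8: P = [[1, 2, 8], [3, 5], [9], [10]].
After inserting 7: P = [[1, 2, 7], [3, 5, 8], [9], [10]].
After inserting 6: P = [[1, 2, 6], [3, 5, 7], [8], [9], [10]].
After inserting 4: P = [[1, 2, 4], [3, 5, 6], [7], [8], [9], [10]].

The final insertion tableau P = [[1, 2, 4], [3, 5, 6], [7], [8], [9], [10]] has shape [3, 3, 1, 1, 1, 1].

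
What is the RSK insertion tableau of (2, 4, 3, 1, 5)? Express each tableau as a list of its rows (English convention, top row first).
P = [[1, 3, 5], [2], [4]]

Insert 2: appended to row 1. P = [[2]].
Insert 4: appended to row 1. P = [[2, 4]].
Insert 3: 3 bumps 4 from row 1; 4 starts row 2. P = [[2, 3], [4]].
Insert 1: 1 bumps 2 from row 1; 2 bumps 4 from row 2; 4 starts row 3. P = [[1, 3], [2], [4]].
Insert 5: appended to row 1. P = [[1, 3, 5], [2], [4]].

So P = [[1, 3, 5], [2], [4]].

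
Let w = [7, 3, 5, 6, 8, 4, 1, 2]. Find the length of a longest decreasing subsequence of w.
4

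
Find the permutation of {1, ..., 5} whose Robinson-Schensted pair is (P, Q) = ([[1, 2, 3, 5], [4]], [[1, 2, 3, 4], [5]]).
Reverse RSK: for i = n, n-1, ..., 1, locate i in Q, remove the corresponding corner cell from P, and reverse-bump its entry up through P; the value ejected from row 1 is w(i).

So w = 1 2 4 5 3.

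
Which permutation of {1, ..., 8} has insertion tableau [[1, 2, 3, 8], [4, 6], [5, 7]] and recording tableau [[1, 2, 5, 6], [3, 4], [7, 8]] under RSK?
Reverse the RSK construction: for i from n down to 1, find the cell of Q containing i, remove the entry at that cell from P, and reverse-bump it up through P; the value ejected from row 1 is w(i).

Step i=8: Q has 8 at row 3, column 2; remove 7 from row 3 of P and reverse-bump: 7 enters row 2 and ejects 6; 6 enters row 1 and ejects 3. So w(8) = 3. P is now [[1, 2, 6, 8], [4, 7], [5]].
Step i=7: Q has 7 at row 3, column 1; remove 5 from row 3 of P and reverse-bump: 5 enters row 2 and ejects 4; 4 enters row 1 and ejects 2. So w(7) = 2. P is now [[1, 4, 6, 8], [5, 7]].
Step i=6: Q has 6 at row 1, column 4; remove that cell from P, ejecting 8. So w(6) = 8. P is now [[1, 4, 6], [5, 7]].
Step i=5: Q has 5 at row 1, column 3; remove that cell from P, ejecting 6. So w(5) = 6. P is now [[1, 4], [5, 7]].
Step i=4: Q has 4 at row 2, column 2; remove 7 from row 2 of P and reverse-bump: 7 enters row 1 and ejects 4. So w(4) = 4. P is now [[1, 7], [5]].
Step i=3: Q has 3 at row 2, column 1; remove 5 from row 2 of P and reverse-bump: 5 enters row 1 and ejects 1. So w(3) = 1. P is now [[5, 7]].
Step i=2: Q has 2 at row 1, column 2; remove that cell from P, ejecting 7. So w(2) = 7. P is now [[5]].
Step i=1: Q has 1 at row 1, column 1; remove that cell from P, ejecting 5. So w(1) = 5. P is now [].

So w = 5 7 1 4 6 8 2 3.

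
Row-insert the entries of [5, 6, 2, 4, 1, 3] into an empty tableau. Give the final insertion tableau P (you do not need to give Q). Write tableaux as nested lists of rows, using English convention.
Insert 5: appended to row 1. P = [[5]].
Insert 6: appended to row 1. P = [[5, 6]].
Insert 2: 2 bumps 5 from row 1; 5 starts row 2. P = [[2, 6], [5]].
Insert 4: 4 bumps 6 from row 1; 6 appends to row 2. P = [[2, 4], [5, 6]].
Insert 1: 1 bumps 2 from row 1; 2 bumps 5 from row 2; 5 starts row 3. P = [[1, 4], [2, 6], [5]].
Insert 3: 3 bumps 4 from row 1; 4 bumps 6 from row 2; 6 appends to row 3. P = [[1, 3], [2, 4], [5, 6]].

So P = [[1, 3], [2, 4], [5, 6]].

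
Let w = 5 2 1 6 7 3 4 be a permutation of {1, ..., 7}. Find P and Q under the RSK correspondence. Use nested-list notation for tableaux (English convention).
P = [[1, 3, 4], [2, 6, 7], [5]], Q = [[1, 4, 5], [2, 6, 7], [3]]

Insert each entry of the permutation into P by Schensted row insertion, recording in Q the position of each new cell.

Insert 5: appended to row 1. P = [[5]].
Insert 2: 2 bumps 5 from row 1; 5 starts row 2. P = [[2], [5]].
Insert 1: 1 bumps 2 from row 1; 2 bumps 5 from row 2; 5 starts row 3. P = [[1], [2], [5]].
Insert 6: appended to row 1. P = [[1, 6], [2], [5]].
Insert 7: appended to row 1. P = [[1, 6, 7], [2], [5]].
Insert 3: 3 bumps 6 from row 1; 6 appends to row 2. P = [[1, 3, 7], [2, 6], [5]].
Insert 4: 4 bumps 7 from row 1; 7 appends to row 2. P = [[1, 3, 4], [2, 6, 7], [5]].

So P = [[1, 3, 4], [2, 6, 7], [5]], Q = [[1, 4, 5], [2, 6, 7], [3]].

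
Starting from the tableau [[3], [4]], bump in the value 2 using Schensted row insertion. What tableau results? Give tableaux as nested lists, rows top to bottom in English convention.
In row 1, 2 replaces 3 (the leftmost entry greater than 2); 3 is bumped to row 2. In row 2, 3 replaces 4 (the leftmost entry greater than 3); 4 is bumped to row 3. 4 starts a new row 3. The new tableau is [[2], [3], [4]].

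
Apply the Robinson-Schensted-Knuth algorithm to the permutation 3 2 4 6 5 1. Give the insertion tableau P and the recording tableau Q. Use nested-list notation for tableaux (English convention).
P = [[1, 4, 5], [2, 6], [3]], Q = [[1, 3, 4], [2, 5], [6]]

Insert each entry of the permutation into P by Schensted row insertion, recording in Q the position of each new cell.

Insert 3: appended to row 1. P = [[3]], Q = [[1]].
Insert 2: 2 bumps 3 from row 1; 3 starts row 2. P = [[2], [3]], Q = [[1], [2]].
Insert 4: appended to row 1. P = [[2, 4], [3]], Q = [[1, 3], [2]].
Insert 6: appended to row 1. P = [[2, 4, 6], [3]], Q = [[1, 3, 4], [2]].
Insert 5: 5 bumps 6 from row 1; 6 appends to row 2. P = [[2, 4, 5], [3, 6]], Q = [[1, 3, 4], [2, 5]].
Insert 1: 1 bumps 2 from row 1; 2 bumps 3 from row 2; 3 starts row 3. P = [[1, 4, 5], [2, 6], [3]], Q = [[1, 3, 4], [2, 5], [6]].

So P = [[1, 4, 5], [2, 6], [3]], Q = [[1, 3, 4], [2, 5], [6]].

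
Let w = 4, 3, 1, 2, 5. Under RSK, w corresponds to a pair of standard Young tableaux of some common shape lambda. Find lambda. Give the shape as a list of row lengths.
Row-insert each entry into an empty tableau.

After inserting 4: P = [[4]].
After inserting 3: P = [[3], [4]].
After inserting 1: P = [[1], [3], [4]].
After inserting 2: P = [[1, 2], [3], [4]].
After inserting 5: P = [[1, 2, 5], [3], [4]].

The final insertion tableau P = [[1, 2, 5], [3], [4]] has shape [3, 1, 1].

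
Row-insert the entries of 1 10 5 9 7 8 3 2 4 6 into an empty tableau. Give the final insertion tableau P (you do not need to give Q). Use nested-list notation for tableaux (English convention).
P = [[1, 2, 4, 6], [3, 7, 8], [5], [9], [10]]

Insert 1: appended to row 1. P = [[1]].
Insert 10: appended to row 1. P = [[1, 10]].
Insert 5: 5 bumps 10 from row 1; 10 starts row 2. P = [[1, 5], [10]].
Insert 9: appended to row 1. P = [[1, 5, 9], [10]].
Insert 7: 7 bumps 9 from row 1; 9 bumps 10 from row 2; 10 starts row 3. P = [[1, 5, 7], [9], [10]].
Insert 8: appended to row 1. P = [[1, 5, 7, 8], [9], [10]].
Insert 3: 3 bumps 5 from row 1; 5 bumps 9 from row 2; 9 bumps 10 from row 3; 10 starts row 4. P = [[1, 3, 7, 8], [5], [9], [10]].
Insert 2: 2 bumps 3 from row 1; 3 bumps 5 from row 2; 5 bumps 9 from row 3; 9 bumps 10 from row 4; 10 starts row 5. P = [[1, 2, 7, 8], [3], [5], [9], [10]].
Insert 4: 4 bumps 7 from row 1; 7 appends to row 2. P = [[1, 2, 4, 8], [3, 7], [5], [9], [10]].
Insert 6: 6 bumps 8 from row 1; 8 appends to row 2. P = [[1, 2, 4, 6], [3, 7, 8], [5], [9], [10]].

So P = [[1, 2, 4, 6], [3, 7, 8], [5], [9], [10]].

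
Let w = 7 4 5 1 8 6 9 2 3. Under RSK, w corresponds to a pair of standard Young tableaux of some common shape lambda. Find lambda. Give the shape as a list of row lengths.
RSK row insertion gives P = [[1, 2, 3, 9], [4, 5, 6], [7, 8]], which has shape [4, 3, 2].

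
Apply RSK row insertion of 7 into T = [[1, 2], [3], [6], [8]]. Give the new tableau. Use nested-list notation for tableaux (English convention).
[[1, 2, 7], [3], [6], [8]]

7 is larger than every entry of row 1, so it is appended to row 1. The new tableau is [[1, 2, 7], [3], [6], [8]].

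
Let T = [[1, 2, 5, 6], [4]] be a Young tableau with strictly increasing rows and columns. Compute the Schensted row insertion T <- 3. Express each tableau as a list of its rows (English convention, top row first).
In row 1, 3 replaces 5 (the leftmost entry greater than 3); 5 is bumped to row 2. 5 is appended to row 2. The new tableau is [[1, 2, 3, 6], [4, 5]].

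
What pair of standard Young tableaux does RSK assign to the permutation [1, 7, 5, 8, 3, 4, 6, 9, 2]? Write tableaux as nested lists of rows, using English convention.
P = [[1, 2, 4, 6, 9], [3, 8], [5], [7]], Q = [[1, 2, 4, 7, 8], [3, 6], [5], [9]]

Insert each entry of the permutation into P by Schensted row insertion, recording in Q the position of each new cell.

After inserting 1: P = [[1]].
After inserting 7: P = [[1, 7]].
After inserting 5: P = [[1, 5], [7]].
After inserting 8: P = [[1, 5, 8], [7]].
After inserting 3: P = [[1, 3, 8], [5], [7]].
After inserting 4: P = [[1, 3, 4], [5, 8], [7]].
After inserting 6: P = [[1, 3, 4, 6], [5, 8], [7]].
After inserting 9: P = [[1, 3, 4, 6, 9], [5, 8], [7]].
After inserting 2: P = [[1, 2, 4, 6, 9], [3, 8], [5], [7]].

So P = [[1, 2, 4, 6, 9], [3, 8], [5], [7]], Q = [[1, 2, 4, 7, 8], [3, 6], [5], [9]].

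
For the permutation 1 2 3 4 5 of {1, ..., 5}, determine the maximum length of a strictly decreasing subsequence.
1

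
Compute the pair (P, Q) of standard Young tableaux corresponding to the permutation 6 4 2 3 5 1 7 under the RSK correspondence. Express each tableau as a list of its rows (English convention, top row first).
P = [[1, 3, 5, 7], [2], [4], [6]], Q = [[1, 4, 5, 7], [2], [3], [6]]

Insert each entry of the permutation into P by Schensted row insertion, recording in Q the position of each new cell.

Insert 6: appended to row 1. P = [[6]].
Insert 4: 4 bumps 6 from row 1; 6 starts row 2. P = [[4], [6]].
Insert 2: 2 bumps 4 from row 1; 4 bumps 6 from row 2; 6 starts row 3. P = [[2], [4], [6]].
Insert 3: appended to row 1. P = [[2, 3], [4], [6]].
Insert 5: appended to row 1. P = [[2, 3, 5], [4], [6]].
Insert 1: 1 bumps 2 from row 1; 2 bumps 4 from row 2; 4 bumps 6 from row 3; 6 starts row 4. P = [[1, 3, 5], [2], [4], [6]].
Insert 7: appended to row 1. P = [[1, 3, 5, 7], [2], [4], [6]].

So P = [[1, 3, 5, 7], [2], [4], [6]], Q = [[1, 4, 5, 7], [2], [3], [6]].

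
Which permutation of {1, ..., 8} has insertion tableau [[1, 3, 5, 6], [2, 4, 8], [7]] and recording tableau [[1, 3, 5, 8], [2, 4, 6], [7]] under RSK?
2 1 7 4 8 5 3 6

Reverse the RSK construction: for i from n down to 1, find the cell of Q containing i, remove the entry at that cell from P, and reverse-bump it up through P; the value ejected from row 1 is w(i).

Step i=8: Q has 8 at row 1, column 4; remove that cell from P, ejecting 6. So w(8) = 6. P is now [[1, 3, 5], [2, 4, 8], [7]].
Step i=7: Q has 7 at row 3, column 1; remove 7 from row 3 of P and reverse-bump: 7 enters row 2 and ejects 4; 4 enters row 1 and ejects 3. So w(7) = 3. P is now [[1, 4, 5], [2, 7, 8]].
Step i=6: Q has 6 at row 2, column 3; remove 8 from row 2 of P and reverse-bump: 8 enters row 1 and ejects 5. So w(6) = 5. P is now [[1, 4, 8], [2, 7]].
Step i=5: Q has 5 at row 1, column 3; remove that cell from P, ejecting 8. So w(5) = 8. P is now [[1, 4], [2, 7]].
Step i=4: Q has 4 at row 2, column 2; remove 7 from row 2 of P and reverse-bump: 7 enters row 1 and ejects 4. So w(4) = 4. P is now [[1, 7], [2]].
Step i=3: Q has 3 at row 1, column 2; remove that cell from P, ejecting 7. So w(3) = 7. P is now [[1], [2]].
Step i=2: Q has 2 at row 2, column 1; remove 2 from row 2 of P and reverse-bump: 2 enters row 1 and ejects 1. So w(2) = 1. P is now [[2]].
Step i=1: Q has 1 at row 1, column 1; remove that cell from P, ejecting 2. So w(1) = 2. P is now [].

So w = 2 1 7 4 8 5 3 6.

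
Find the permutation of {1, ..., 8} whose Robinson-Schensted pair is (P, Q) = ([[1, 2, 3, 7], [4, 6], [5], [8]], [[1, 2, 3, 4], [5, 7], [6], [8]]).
1 5 6 8 7 2 4 3

Reverse the RSK construction: for i from n down to 1, find the cell of Q containing i, remove the entry at that cell from P, and reverse-bump it up through P; the value ejected from row 1 is w(i).

Step i=8: Q has 8 at row 4, column 1; remove 8 from row 4 of P and reverse-bump: 8 enters row 3 and ejects 5; 5 enters row 2 and ejects 4; 4 enters row 1 and ejects 3. So w(8) = 3. P is now [[1, 2, 4, 7], [5, 6], [8]].
Step i=7: Q has 7 at row 2, column 2; remove 6 from row 2 of P and reverse-bump: 6 enters row 1 and ejects 4. So w(7) = 4. P is now [[1, 2, 6, 7], [5], [8]].
Step i=6: Q has 6 at row 3, column 1; remove 8 from row 3 of P and reverse-bump: 8 enters row 2 and ejects 5; 5 enters row 1 and ejects 2. So w(6) = 2. P is now [[1, 5, 6, 7], [8]].
Step i=5: Q has 5 at row 2, column 1; remove 8 from row 2 of P and reverse-bump: 8 enters row 1 and ejects 7. So w(5) = 7. P is now [[1, 5, 6, 8]].
Step i=4: Q has 4 at row 1, column 4; remove that cell from P, ejecting 8. So w(4) = 8. P is now [[1, 5, 6]].
Step i=3: Q has 3 at row 1, column 3; remove that cell from P, ejecting 6. So w(3) = 6. P is now [[1, 5]].
Step i=2: Q has 2 at row 1, column 2; remove that cell from P, ejecting 5. So w(2) = 5. P is now [[1]].
Step i=1: Q has 1 at row 1, column 1; remove that cell from P, ejecting 1. So w(1) = 1. P is now [].

So w = 1 5 6 8 7 2 4 3.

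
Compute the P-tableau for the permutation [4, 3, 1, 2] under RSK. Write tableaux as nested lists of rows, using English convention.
P = [[1, 2], [3], [4]]

Insert 4: appended to row 1. P = [[4]].
Insert 3: 3 bumps 4 from row 1; 4 starts row 2. P = [[3], [4]].
Insert 1: 1 bumps 3 from row 1; 3 bumps 4 from row 2; 4 starts row 3. P = [[1], [3], [4]].
Insert 2: appended to row 1. P = [[1, 2], [3], [4]].

So P = [[1, 2], [3], [4]].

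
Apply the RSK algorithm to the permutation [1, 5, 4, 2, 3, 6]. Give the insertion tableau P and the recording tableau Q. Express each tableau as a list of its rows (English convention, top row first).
Insert each entry of the permutation into P by Schensted row insertion, recording in Q the position of each new cell.

After inserting 1: P = [[1]].
After inserting 5: P = [[1, 5]].
After inserting 4: P = [[1, 4], [5]].
After inserting 2: P = [[1, 2], [4], [5]].
After inserting 3: P = [[1, 2, 3], [4], [5]].
After inserting 6: P = [[1, 2, 3, 6], [4], [5]].

So P = [[1, 2, 3, 6], [4], [5]], Q = [[1, 2, 5, 6], [3], [4]].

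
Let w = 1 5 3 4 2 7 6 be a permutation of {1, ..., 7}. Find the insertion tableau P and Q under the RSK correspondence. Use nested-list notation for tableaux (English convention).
Insert each entry of the permutation into P by Schensted row insertion, recording in Q the position of each new cell.

Insert 1: appended to row 1. P = [[1]].
Insert 5: appended to row 1. P = [[1, 5]].
Insert 3: 3 bumps 5 from row 1; 5 starts row 2. P = [[1, 3], [5]].
Insert 4: appended to row 1. P = [[1, 3, 4], [5]].
Insert 2: 2 bumps 3 from row 1; 3 bumps 5 from row 2; 5 starts row 3. P = [[1, 2, 4], [3], [5]].
Insert 7: appended to row 1. P = [[1, 2, 4, 7], [3], [5]].
Insert 6: 6 bumps 7 from row 1; 7 appends to row 2. P = [[1, 2, 4, 6], [3, 7], [5]].

So P = [[1, 2, 4, 6], [3, 7], [5]], Q = [[1, 2, 4, 6], [3, 7], [5]].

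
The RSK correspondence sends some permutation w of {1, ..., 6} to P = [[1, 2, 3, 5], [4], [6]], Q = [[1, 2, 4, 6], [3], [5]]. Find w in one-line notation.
Reverse the RSK construction: for i from n down to 1, find the cell of Q containing i, remove the entry at that cell from P, and reverse-bump it up through P; the value ejected from row 1 is w(i).

Step i=6: Q has 6 at row 1, column 4; remove that cell from P, ejecting 5. So w(6) = 5. P is now [[1, 2, 3], [4], [6]].
Step i=5: Q has 5 at row 3, column 1; remove 6 from row 3 of P and reverse-bump: 6 enters row 2 and ejects 4; 4 enters row 1 and ejects 3. So w(5) = 3. P is now [[1, 2, 4], [6]].
Step i=4: Q has 4 at row 1, column 3; remove that cell from P, ejecting 4. So w(4) = 4. P is now [[1, 2], [6]].
Step i=3: Q has 3 at row 2, column 1; remove 6 from row 2 of P and reverse-bump: 6 enters row 1 and ejects 2. So w(3) = 2. P is now [[1, 6]].
Step i=2: Q has 2 at row 1, column 2; remove that cell from P, ejecting 6. So w(2) = 6. P is now [[1]].
Step i=1: Q has 1 at row 1, column 1; remove that cell from P, ejecting 1. So w(1) = 1. P is now [].

So w = 1 6 2 4 3 5.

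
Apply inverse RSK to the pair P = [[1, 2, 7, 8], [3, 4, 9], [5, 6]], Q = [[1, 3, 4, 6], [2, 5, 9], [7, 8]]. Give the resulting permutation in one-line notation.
5 3 6 7 4 9 1 2 8

Reverse the RSK construction: for i from n down to 1, find the cell of Q containing i, remove the entry at that cell from P, and reverse-bump it up through P; the value ejected from row 1 is w(i).

Step i=9: Q has 9 at row 2, column 3; remove 9 from row 2 of P and reverse-bump: 9 enters row 1 and ejects 8. So w(9) = 8. P is now [[1, 2, 7, 9], [3, 4], [5, 6]].
Step i=8: Q has 8 at row 3, column 2; remove 6 from row 3 of P and reverse-bump: 6 enters row 2 and ejects 4; 4 enters row 1 and ejects 2. So w(8) = 2. P is now [[1, 4, 7, 9], [3, 6], [5]].
Step i=7: Q has 7 at row 3, column 1; remove 5 from row 3 of P and reverse-bump: 5 enters row 2 and ejects 3; 3 enters row 1 and ejects 1. So w(7) = 1. P is now [[3, 4, 7, 9], [5, 6]].
Step i=6: Q has 6 at row 1, column 4; remove that cell from P, ejecting 9. So w(6) = 9. P is now [[3, 4, 7], [5, 6]].
Step i=5: Q has 5 at row 2, column 2; remove 6 from row 2 of P and reverse-bump: 6 enters row 1 and ejects 4. So w(5) = 4. P is now [[3, 6, 7], [5]].
Step i=4: Q has 4 at row 1, column 3; remove that cell from P, ejecting 7. So w(4) = 7. P is now [[3, 6], [5]].
Step i=3: Q has 3 at row 1, column 2; remove that cell from P, ejecting 6. So w(3) = 6. P is now [[3], [5]].
Step i=2: Q has 2 at row 2, column 1; remove 5 from row 2 of P and reverse-bump: 5 enters row 1 and ejects 3. So w(2) = 3. P is now [[5]].
Step i=1: Q has 1 at row 1, column 1; remove that cell from P, ejecting 5. So w(1) = 5. P is now [].

So w = 5 3 6 7 4 9 1 2 8.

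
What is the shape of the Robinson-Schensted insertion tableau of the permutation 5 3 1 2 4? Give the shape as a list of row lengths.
Row-insert each entry into an empty tableau.

After inserting 5: P = [[5]].
After inserting 3: P = [[3], [5]].
After inserting 1: P = [[1], [3], [5]].
After inserting 2: P = [[1, 2], [3], [5]].
After inserting 4: P = [[1, 2, 4], [3], [5]].

The final insertion tableau P = [[1, 2, 4], [3], [5]] has shape [3, 1, 1].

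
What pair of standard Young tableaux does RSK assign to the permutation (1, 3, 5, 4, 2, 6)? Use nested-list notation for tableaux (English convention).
P = [[1, 2, 4, 6], [3], [5]], Q = [[1, 2, 3, 6], [4], [5]]

Insert each entry of the permutation into P by Schensted row insertion, recording in Q the position of each new cell.

After inserting 1: P = [[1]].
After inserting 3: P = [[1, 3]].
After inserting 5: P = [[1, 3, 5]].
After inserting 4: P = [[1, 3, 4], [5]].
After inserting 2: P = [[1, 2, 4], [3], [5]].
After inserting 6: P = [[1, 2, 4, 6], [3], [5]].

So P = [[1, 2, 4, 6], [3], [5]], Q = [[1, 2, 3, 6], [4], [5]].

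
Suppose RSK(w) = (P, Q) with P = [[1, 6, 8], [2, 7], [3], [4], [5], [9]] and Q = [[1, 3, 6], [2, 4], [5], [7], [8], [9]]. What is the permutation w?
Reverse the RSK construction: for i from n down to 1, find the cell of Q containing i, remove the entry at that cell from P, and reverse-bump it up through P; the value ejected from row 1 is w(i).

Step i=9: Q has 9 at row 6, column 1; remove 9 from row 6 of P and reverse-bump: 9 enters row 5 and ejects 5; 5 enters row 4 and ejects 4; 4 enters row 3 and ejects 3; 3 enters row 2 and ejects 2; 2 enters row 1 and ejects 1. So w(9) = 1. P is now [[2, 6, 8], [3, 7], [4], [5], [9]].
Step i=8: Q has 8 at row 5, column 1; remove 9 from row 5 of P and reverse-bump: 9 enters row 4 and ejects 5; 5 enters row 3 and ejects 4; 4 enters row 2 and ejects 3; 3 enters row 1 and ejects 2. So w(8) = 2. P is now [[3, 6, 8], [4, 7], [5], [9]].
Step i=7: Q has 7 at row 4, column 1; remove 9 from row 4 of P and reverse-bump: 9 enters row 3 and ejects 5; 5 enters row 2 and ejects 4; 4 enters row 1 and ejects 3. So w(7) = 3. P is now [[4, 6, 8], [5, 7], [9]].
Step i=6: Q has 6 at row 1, column 3; remove that cell from P, ejecting 8. So w(6) = 8. P is now [[4, 6], [5, 7], [9]].
Step i=5: Q has 5 at row 3, column 1; remove 9 from row 3 of P and reverse-bump: 9 enters row 2 and ejects 7; 7 enters row 1 and ejects 6. So w(5) = 6. P is now [[4, 7], [5, 9]].
Step i=4: Q has 4 at row 2, column 2; remove 9 from row 2 of P and reverse-bump: 9 enters row 1 and ejects 7. So w(4) = 7. P is now [[4, 9], [5]].
Step i=3: Q has 3 at row 1, column 2; remove that cell from P, ejecting 9. So w(3) = 9. P is now [[4], [5]].
Step i=2: Q has 2 at row 2, column 1; remove 5 from row 2 of P and reverse-bump: 5 enters row 1 and ejects 4. So w(2) = 4. P is now [[5]].
Step i=1: Q has 1 at row 1, column 1; remove that cell from P, ejecting 5. So w(1) = 5. P is now [].

So w = 5 4 9 7 6 8 3 2 1.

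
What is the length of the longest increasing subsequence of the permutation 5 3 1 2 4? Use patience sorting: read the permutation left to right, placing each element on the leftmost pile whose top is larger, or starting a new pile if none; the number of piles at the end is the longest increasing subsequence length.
5: new pile. tops = [5]
3: onto pile 1 (replacing 5). tops = [3]
1: onto pile 1 (replacing 3). tops = [1]
2: new pile. tops = [1, 2]
4: new pile. tops = [1, 2, 4]

3 piles, so the longest increasing subsequence has length 3.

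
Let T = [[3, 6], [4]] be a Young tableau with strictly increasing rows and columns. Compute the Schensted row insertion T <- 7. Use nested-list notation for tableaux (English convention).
[[3, 6, 7], [4]]

7 is larger than every entry of row 1, so it is appended to row 1. The new tableau is [[3, 6, 7], [4]].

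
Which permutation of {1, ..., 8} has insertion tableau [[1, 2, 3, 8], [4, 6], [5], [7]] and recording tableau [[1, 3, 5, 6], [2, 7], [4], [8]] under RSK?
7 1 5 2 6 8 4 3

Reverse the RSK construction: for i from n down to 1, find the cell of Q containing i, remove the entry at that cell from P, and reverse-bump it up through P; the value ejected from row 1 is w(i).

Step i=8: Q has 8 at row 4, column 1; remove 7 from row 4 of P and reverse-bump: 7 enters row 3 and ejects 5; 5 enters row 2 and ejects 4; 4 enters row 1 and ejects 3. So w(8) = 3. P is now [[1, 2, 4, 8], [5, 6], [7]].
Step i=7: Q has 7 at row 2, column 2; remove 6 from row 2 of P and reverse-bump: 6 enters row 1 and ejects 4. So w(7) = 4. P is now [[1, 2, 6, 8], [5], [7]].
Step i=6: Q has 6 at row 1, column 4; remove that cell from P, ejecting 8. So w(6) = 8. P is now [[1, 2, 6], [5], [7]].
Step i=5: Q has 5 at row 1, column 3; remove that cell from P, ejecting 6. So w(5) = 6. P is now [[1, 2], [5], [7]].
Step i=4: Q has 4 at row 3, column 1; remove 7 from row 3 of P and reverse-bump: 7 enters row 2 and ejects 5; 5 enters row 1 and ejects 2. So w(4) = 2. P is now [[1, 5], [7]].
Step i=3: Q has 3 at row 1, column 2; remove that cell from P, ejecting 5. So w(3) = 5. P is now [[1], [7]].
Step i=2: Q has 2 at row 2, column 1; remove 7 from row 2 of P and reverse-bump: 7 enters row 1 and ejects 1. So w(2) = 1. P is now [[7]].
Step i=1: Q has 1 at row 1, column 1; remove that cell from P, ejecting 7. So w(1) = 7. P is now [].

So w = 7 1 5 2 6 8 4 3.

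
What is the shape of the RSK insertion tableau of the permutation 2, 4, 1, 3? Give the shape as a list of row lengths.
Row-insert each entry into an empty tableau.

After inserting 2: P = [[2]].
After inserting 4: P = [[2, 4]].
After inserting 1: P = [[1, 4], [2]].
After inserting 3: P = [[1, 3], [2, 4]].

The final insertion tableau P = [[1, 3], [2, 4]] has shape [2, 2].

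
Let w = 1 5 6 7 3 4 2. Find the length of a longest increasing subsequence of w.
4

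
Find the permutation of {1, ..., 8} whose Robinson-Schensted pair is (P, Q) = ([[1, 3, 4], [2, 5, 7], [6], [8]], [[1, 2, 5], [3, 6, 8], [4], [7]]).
2 8 6 1 7 5 3 4

Reverse RSK: for i = n, n-1, ..., 1, locate i in Q, remove the corresponding corner cell from P, and reverse-bump its entry up through P; the value ejected from row 1 is w(i).

So w = 2 8 6 1 7 5 3 4.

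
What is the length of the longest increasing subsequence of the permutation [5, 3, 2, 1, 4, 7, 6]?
3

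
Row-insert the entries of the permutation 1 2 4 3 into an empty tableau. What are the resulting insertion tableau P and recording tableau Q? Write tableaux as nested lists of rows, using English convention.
P = [[1, 2, 3], [4]], Q = [[1, 2, 3], [4]]

Insert each entry of the permutation into P by Schensted row insertion, recording in Q the position of each new cell.

Insert 1: appended to row 1. P = [[1]], Q = [[1]].
Insert 2: appended to row 1. P = [[1, 2]], Q = [[1, 2]].
Insert 4: appended to row 1. P = [[1, 2, 4]], Q = [[1, 2, 3]].
Insert 3: 3 bumps 4 from row 1; 4 starts row 2. P = [[1, 2, 3], [4]], Q = [[1, 2, 3], [4]].

So P = [[1, 2, 3], [4]], Q = [[1, 2, 3], [4]].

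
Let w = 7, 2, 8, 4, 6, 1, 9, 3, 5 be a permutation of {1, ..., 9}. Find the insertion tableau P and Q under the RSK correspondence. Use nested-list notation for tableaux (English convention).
P = [[1, 3, 5, 9], [2, 4, 6], [7, 8]], Q = [[1, 3, 5, 7], [2, 4, 9], [6, 8]]

Insert each entry of the permutation into P by Schensted row insertion, recording in Q the position of each new cell.

Insert 7: appended to row 1. P = [[7]].
Insert 2: 2 bumps 7 from row 1; 7 starts row 2. P = [[2], [7]].
Insert 8: appended to row 1. P = [[2, 8], [7]].
Insert 4: 4 bumps 8 from row 1; 8 appends to row 2. P = [[2, 4], [7, 8]].
Insert 6: appended to row 1. P = [[2, 4, 6], [7, 8]].
Insert 1: 1 bumps 2 from row 1; 2 bumps 7 from row 2; 7 starts row 3. P = [[1, 4, 6], [2, 8], [7]].
Insert 9: appended to row 1. P = [[1, 4, 6, 9], [2, 8], [7]].
Insert 3: 3 bumps 4 from row 1; 4 bumps 8 from row 2; 8 appends to row 3. P = [[1, 3, 6, 9], [2, 4], [7, 8]].
Insert 5: 5 bumps 6 from row 1; 6 appends to row 2. P = [[1, 3, 5, 9], [2, 4, 6], [7, 8]].

So P = [[1, 3, 5, 9], [2, 4, 6], [7, 8]], Q = [[1, 3, 5, 7], [2, 4, 9], [6, 8]].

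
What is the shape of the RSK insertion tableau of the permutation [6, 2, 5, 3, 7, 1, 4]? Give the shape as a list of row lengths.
[3, 2, 1, 1]

Row-insert each entry into an empty tableau.

After inserting 6: P = [[6]].
After inserting 2: P = [[2], [6]].
After inserting 5: P = [[2, 5], [6]].
After inserting 3: P = [[2, 3], [5], [6]].
After inserting 7: P = [[2, 3, 7], [5], [6]].
After inserting 1: P = [[1, 3, 7], [2], [5], [6]].
After inserting 4: P = [[1, 3, 4], [2, 7], [5], [6]].

The final insertion tableau P = [[1, 3, 4], [2, 7], [5], [6]] has shape [3, 2, 1, 1].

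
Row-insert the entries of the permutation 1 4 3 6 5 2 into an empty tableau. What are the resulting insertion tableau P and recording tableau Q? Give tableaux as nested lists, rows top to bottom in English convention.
P = [[1, 2, 5], [3, 6], [4]], Q = [[1, 2, 4], [3, 5], [6]]

Insert each entry of the permutation into P by Schensted row insertion, recording in Q the position of each new cell.

Insert 1: appended to row 1. P = [[1]].
Insert 4: appended to row 1. P = [[1, 4]].
Insert 3: 3 bumps 4 from row 1; 4 starts row 2. P = [[1, 3], [4]].
Insert 6: appended to row 1. P = [[1, 3, 6], [4]].
Insert 5: 5 bumps 6 from row 1; 6 appends to row 2. P = [[1, 3, 5], [4, 6]].
Insert 2: 2 bumps 3 from row 1; 3 bumps 4 from row 2; 4 starts row 3. P = [[1, 2, 5], [3, 6], [4]].

So P = [[1, 2, 5], [3, 6], [4]], Q = [[1, 2, 4], [3, 5], [6]].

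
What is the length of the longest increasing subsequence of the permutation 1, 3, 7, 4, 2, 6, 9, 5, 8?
5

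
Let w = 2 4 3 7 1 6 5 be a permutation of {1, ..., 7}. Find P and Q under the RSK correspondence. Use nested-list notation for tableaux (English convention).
P = [[1, 3, 5], [2, 6], [4, 7]], Q = [[1, 2, 4], [3, 6], [5, 7]]

Insert each entry of the permutation into P by Schensted row insertion, recording in Q the position of each new cell.

Insert 2: appended to row 1. P = [[2]].
Insert 4: appended to row 1. P = [[2, 4]].
Insert 3: 3 bumps 4 from row 1; 4 starts row 2. P = [[2, 3], [4]].
Insert 7: appended to row 1. P = [[2, 3, 7], [4]].
Insert 1: 1 bumps 2 from row 1; 2 bumps 4 from row 2; 4 starts row 3. P = [[1, 3, 7], [2], [4]].
Insert 6: 6 bumps 7 from row 1; 7 appends to row 2. P = [[1, 3, 6], [2, 7], [4]].
Insert 5: 5 bumps 6 from row 1; 6 bumps 7 from row 2; 7 appends to row 3. P = [[1, 3, 5], [2, 6], [4, 7]].

So P = [[1, 3, 5], [2, 6], [4, 7]], Q = [[1, 2, 4], [3, 6], [5, 7]].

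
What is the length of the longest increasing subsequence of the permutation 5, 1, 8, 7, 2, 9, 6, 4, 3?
3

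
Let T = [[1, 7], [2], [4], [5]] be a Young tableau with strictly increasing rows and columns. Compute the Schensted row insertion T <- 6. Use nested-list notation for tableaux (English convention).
[[1, 6], [2, 7], [4], [5]]

In row 1, 6 replaces 7 (the leftmost entry greater than 6); 7 is bumped to row 2. 7 is appended to row 2. The new tableau is [[1, 6], [2, 7], [4], [5]].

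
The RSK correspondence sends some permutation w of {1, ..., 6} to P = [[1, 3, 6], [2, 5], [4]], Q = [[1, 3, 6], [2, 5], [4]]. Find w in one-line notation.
Reverse RSK: for i = n, n-1, ..., 1, locate i in Q, remove the corresponding corner cell from P, and reverse-bump its entry up through P; the value ejected from row 1 is w(i).

So w = 4 2 5 1 3 6.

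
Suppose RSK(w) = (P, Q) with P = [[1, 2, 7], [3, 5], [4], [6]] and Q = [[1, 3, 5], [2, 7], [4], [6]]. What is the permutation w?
6 4 5 3 7 1 2

Reverse RSK: for i = n, n-1, ..., 1, locate i in Q, remove the corresponding corner cell from P, and reverse-bump its entry up through P; the value ejected from row 1 is w(i).

So w = 6 4 5 3 7 1 2.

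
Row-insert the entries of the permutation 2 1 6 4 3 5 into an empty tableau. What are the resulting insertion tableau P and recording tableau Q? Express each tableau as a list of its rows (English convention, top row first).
Insert each entry of the permutation into P by Schensted row insertion, recording in Q the position of each new cell.

Insert 2: appended to row 1. P = [[2]].
Insert 1: 1 bumps 2 from row 1; 2 starts row 2. P = [[1], [2]].
Insert 6: appended to row 1. P = [[1, 6], [2]].
Insert 4: 4 bumps 6 from row 1; 6 appends to row 2. P = [[1, 4], [2, 6]].
Insert 3: 3 bumps 4 from row 1; 4 bumps 6 from row 2; 6 starts row 3. P = [[1, 3], [2, 4], [6]].
Insert 5: appended to row 1. P = [[1, 3, 5], [2, 4], [6]].

So P = [[1, 3, 5], [2, 4], [6]], Q = [[1, 3, 6], [2, 4], [5]].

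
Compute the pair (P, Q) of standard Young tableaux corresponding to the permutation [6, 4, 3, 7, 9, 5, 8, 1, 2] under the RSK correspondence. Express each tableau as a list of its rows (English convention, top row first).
Insert each entry of the permutation into P by Schensted row insertion, recording in Q the position of each new cell.

Insert 6: appended to row 1. P = [[6]], Q = [[1]].
Insert 4: 4 bumps 6 from row 1; 6 starts row 2. P = [[4], [6]], Q = [[1], [2]].
Insert 3: 3 bumps 4 from row 1; 4 bumps 6 from row 2; 6 starts row 3. P = [[3], [4], [6]], Q = [[1], [2], [3]].
Insert 7: appended to row 1. P = [[3, 7], [4], [6]], Q = [[1, 4], [2], [3]].
Insert 9: appended to row 1. P = [[3, 7, 9], [4], [6]], Q = [[1, 4, 5], [2], [3]].
Insert 5: 5 bumps 7 from row 1; 7 appends to row 2. P = [[3, 5, 9], [4, 7], [6]], Q = [[1, 4, 5], [2, 6], [3]].
Insert 8: 8 bumps 9 from row 1; 9 appends to row 2. P = [[3, 5, 8], [4, 7, 9], [6]], Q = [[1, 4, 5], [2, 6, 7], [3]].
Insert 1: 1 bumps 3 from row 1; 3 bumps 4 from row 2; 4 bumps 6 from row 3; 6 starts row 4. P = [[1, 5, 8], [3, 7, 9], [4], [6]], Q = [[1, 4, 5], [2, 6, 7], [3], [8]].
Insert 2: 2 bumps 5 from row 1; 5 bumps 7 from row 2; 7 appends to row 3. P = [[1, 2, 8], [3, 5, 9], [4, 7], [6]], Q = [[1, 4, 5], [2, 6, 7], [3, 9], [8]].

So P = [[1, 2, 8], [3, 5, 9], [4, 7], [6]], Q = [[1, 4, 5], [2, 6, 7], [3, 9], [8]].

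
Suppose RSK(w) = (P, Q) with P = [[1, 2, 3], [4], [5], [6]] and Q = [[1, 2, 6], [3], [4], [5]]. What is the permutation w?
Reverse the RSK construction: for i from n down to 1, find the cell of Q containing i, remove the entry at that cell from P, and reverse-bump it up through P; the value ejected from row 1 is w(i).

Step i=6: Q has 6 at row 1, column 3; remove that cell from P, ejecting 3. So w(6) = 3. P is now [[1, 2], [4], [5], [6]].
Step i=5: Q has 5 at row 4, column 1; remove 6 from row 4 of P and reverse-bump: 6 enters row 3 and ejects 5; 5 enters row 2 and ejects 4; 4 enters row 1 and ejects 2. So w(5) = 2. P is now [[1, 4], [5], [6]].
Step i=4: Q has 4 at row 3, column 1; remove 6 from row 3 of P and reverse-bump: 6 enters row 2 and ejects 5; 5 enters row 1 and ejects 4. So w(4) = 4. P is now [[1, 5], [6]].
Step i=3: Q has 3 at row 2, column 1; remove 6 from row 2 of P and reverse-bump: 6 enters row 1 and ejects 5. So w(3) = 5. P is now [[1, 6]].
Step i=2: Q has 2 at row 1, column 2; remove that cell from P, ejecting 6. So w(2) = 6. P is now [[1]].
Step i=1: Q has 1 at row 1, column 1; remove that cell from P, ejecting 1. So w(1) = 1. P is now [].

So w = 1 6 5 4 2 3.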